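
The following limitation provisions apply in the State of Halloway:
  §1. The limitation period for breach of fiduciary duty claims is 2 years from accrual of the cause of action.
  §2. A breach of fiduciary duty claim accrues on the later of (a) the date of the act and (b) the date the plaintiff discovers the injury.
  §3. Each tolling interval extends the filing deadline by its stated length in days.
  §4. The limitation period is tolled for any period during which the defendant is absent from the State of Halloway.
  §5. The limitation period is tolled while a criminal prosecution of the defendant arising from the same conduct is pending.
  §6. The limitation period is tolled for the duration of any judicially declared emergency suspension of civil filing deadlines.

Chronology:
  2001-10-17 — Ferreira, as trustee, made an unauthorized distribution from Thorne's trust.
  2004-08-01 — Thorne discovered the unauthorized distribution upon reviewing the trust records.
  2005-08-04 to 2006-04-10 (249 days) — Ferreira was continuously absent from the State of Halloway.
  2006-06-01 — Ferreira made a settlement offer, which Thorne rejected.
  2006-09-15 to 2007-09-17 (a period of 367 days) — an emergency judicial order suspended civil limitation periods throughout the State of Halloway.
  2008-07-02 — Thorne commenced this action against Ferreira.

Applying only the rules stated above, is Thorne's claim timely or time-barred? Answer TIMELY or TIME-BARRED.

TIME-BARRED

The claim accrued on 2004-08-01 — the later of the 2001-10-17 act and the 2004-08-01 discovery.
2 years from 2004-08-01 is 2006-08-01.
The defendant's absence from the jurisdiction from 2005-08-04 to 2006-04-10 tolled the period for 249 days, extending the deadline to 2007-04-07.
The emergency suspension of filing deadlines from 2006-09-15 to 2007-09-17 tolled the period for 367 days, extending the deadline to 2008-04-08.
The other events in the timeline have no effect on the limitation period under the stated rules.
The 2008-07-02 filing falls after the 2008-04-08 deadline; the claim is time-barred.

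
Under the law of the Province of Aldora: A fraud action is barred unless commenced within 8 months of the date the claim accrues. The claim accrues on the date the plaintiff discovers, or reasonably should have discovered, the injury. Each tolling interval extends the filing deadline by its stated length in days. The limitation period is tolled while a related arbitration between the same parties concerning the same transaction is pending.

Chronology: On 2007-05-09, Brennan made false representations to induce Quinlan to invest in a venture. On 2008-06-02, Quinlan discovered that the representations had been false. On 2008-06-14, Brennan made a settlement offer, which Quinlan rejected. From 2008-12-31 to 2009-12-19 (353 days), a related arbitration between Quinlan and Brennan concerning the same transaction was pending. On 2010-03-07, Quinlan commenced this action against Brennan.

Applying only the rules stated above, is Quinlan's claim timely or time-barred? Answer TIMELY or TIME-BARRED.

Accrual is tied to discovery, so the period began on 2008-06-02 rather than on 2007-05-09 when the act occurred.
The untolled deadline — 8 months after 2008-06-02 — is 2009-02-02.
Because the pending related arbitration ran from 2008-12-31 to 2009-12-19, the deadline is extended by 353 days to 2010-01-21.
Nothing else in the chronology tolls or restarts the period.
The 2010-03-07 filing falls after the 2010-01-21 deadline; the claim is time-barred.

TIME-BARRED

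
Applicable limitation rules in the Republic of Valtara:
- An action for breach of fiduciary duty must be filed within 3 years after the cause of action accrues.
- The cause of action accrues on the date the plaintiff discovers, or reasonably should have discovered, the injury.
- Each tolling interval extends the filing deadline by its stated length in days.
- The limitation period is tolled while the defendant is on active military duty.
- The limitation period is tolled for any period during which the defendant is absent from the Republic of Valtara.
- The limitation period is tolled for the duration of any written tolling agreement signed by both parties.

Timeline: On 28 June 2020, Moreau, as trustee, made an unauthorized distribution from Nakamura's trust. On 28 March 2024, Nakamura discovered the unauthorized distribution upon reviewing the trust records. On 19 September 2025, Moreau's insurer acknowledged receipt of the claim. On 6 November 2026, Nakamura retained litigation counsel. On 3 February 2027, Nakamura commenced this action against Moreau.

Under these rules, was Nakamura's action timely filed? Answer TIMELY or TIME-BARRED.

TIMELY

Accrual is tied to discovery, so the period began on 28 March 2024 rather than on 28 June 2020 when the act occurred.
3 years from 28 March 2024 is 28 March 2027.
Nothing else in the chronology tolls or restarts the period.
Filing on 3 February 2027 beat the 28 March 2027 deadline — the action is timely.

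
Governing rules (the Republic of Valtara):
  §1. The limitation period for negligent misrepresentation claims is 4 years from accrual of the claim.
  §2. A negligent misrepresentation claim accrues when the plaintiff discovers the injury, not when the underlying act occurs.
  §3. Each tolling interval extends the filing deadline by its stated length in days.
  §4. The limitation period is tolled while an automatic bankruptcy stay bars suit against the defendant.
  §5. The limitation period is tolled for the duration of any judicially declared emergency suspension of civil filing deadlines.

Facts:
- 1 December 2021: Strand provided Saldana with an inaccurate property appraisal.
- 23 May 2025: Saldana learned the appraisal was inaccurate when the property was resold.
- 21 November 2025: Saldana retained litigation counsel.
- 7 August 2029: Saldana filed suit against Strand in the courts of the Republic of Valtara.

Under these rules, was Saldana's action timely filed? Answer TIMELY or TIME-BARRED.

Accrual is tied to discovery, so the period began on 23 May 2025 rather than on 1 December 2021 when the act occurred.
The untolled deadline — 4 years after 23 May 2025 — is 23 May 2029.
The other events in the timeline have no effect on the limitation period under the stated rules.
Saldana filed on 7 August 2029, after the 23 May 2029 deadline, so the action is time-barred.

TIME-BARRED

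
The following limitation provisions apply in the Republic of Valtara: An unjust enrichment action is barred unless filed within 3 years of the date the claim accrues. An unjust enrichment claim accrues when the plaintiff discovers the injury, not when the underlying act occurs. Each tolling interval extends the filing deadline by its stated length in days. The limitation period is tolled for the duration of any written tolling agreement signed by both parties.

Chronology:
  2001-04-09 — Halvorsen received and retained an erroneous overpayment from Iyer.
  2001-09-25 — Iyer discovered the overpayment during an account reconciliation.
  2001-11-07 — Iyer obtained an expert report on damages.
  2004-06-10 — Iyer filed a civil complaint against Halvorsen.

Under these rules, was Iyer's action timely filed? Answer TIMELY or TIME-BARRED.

TIMELY

Accrual is tied to discovery, so the period began on 2001-09-25 rather than on 2001-04-09 when the act occurred.
The untolled deadline — 3 years after 2001-09-25 — is 2004-09-25.
Nothing else in the chronology tolls or restarts the period.
Iyer filed on 2004-06-10, before the 2004-09-25 deadline, so the action is timely.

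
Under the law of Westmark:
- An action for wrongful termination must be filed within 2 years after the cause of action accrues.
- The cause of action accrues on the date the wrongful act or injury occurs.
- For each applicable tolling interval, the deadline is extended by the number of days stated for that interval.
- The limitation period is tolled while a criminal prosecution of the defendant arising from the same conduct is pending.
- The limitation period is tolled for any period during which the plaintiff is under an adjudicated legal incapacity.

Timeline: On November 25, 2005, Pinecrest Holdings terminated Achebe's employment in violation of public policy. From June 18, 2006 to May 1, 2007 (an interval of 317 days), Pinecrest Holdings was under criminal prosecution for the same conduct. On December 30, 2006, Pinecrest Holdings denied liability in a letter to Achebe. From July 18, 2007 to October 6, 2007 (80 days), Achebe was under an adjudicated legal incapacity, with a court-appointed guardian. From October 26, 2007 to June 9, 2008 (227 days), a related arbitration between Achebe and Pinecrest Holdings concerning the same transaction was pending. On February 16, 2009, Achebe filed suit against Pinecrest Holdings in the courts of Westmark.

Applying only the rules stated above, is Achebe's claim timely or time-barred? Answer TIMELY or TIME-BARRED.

TIME-BARRED

The claim accrued on November 25, 2005, when the wrongful act occurred.
2 years from November 25, 2005 is November 25, 2007.
The period was tolled for 317 days by the pending criminal prosecution (June 18, 2006 to May 1, 2007), pushing the deadline to October 7, 2008.
The period was tolled for 80 days by the plaintiff's legal incapacity (July 18, 2007 to October 6, 2007), pushing the deadline to December 26, 2008.
Although a pending arbitration ran from October 26, 2007 to June 9, 2008, the stated rules do not make that a tolling event, so it is disregarded.
Nothing else in the chronology tolls or restarts the period.
The February 16, 2009 filing falls after the December 26, 2008 deadline; the claim is time-barred.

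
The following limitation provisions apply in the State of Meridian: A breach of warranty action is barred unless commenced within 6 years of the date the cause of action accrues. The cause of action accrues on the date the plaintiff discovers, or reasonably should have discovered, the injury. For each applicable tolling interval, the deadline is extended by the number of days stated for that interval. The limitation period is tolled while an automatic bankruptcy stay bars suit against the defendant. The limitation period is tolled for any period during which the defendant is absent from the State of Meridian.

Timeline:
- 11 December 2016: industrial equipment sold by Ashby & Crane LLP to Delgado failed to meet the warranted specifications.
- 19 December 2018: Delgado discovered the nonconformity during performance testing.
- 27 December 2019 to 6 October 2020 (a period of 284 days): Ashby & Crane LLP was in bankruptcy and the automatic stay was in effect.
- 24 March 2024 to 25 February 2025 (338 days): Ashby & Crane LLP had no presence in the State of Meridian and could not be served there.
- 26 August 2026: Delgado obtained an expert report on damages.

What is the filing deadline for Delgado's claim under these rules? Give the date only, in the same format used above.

Accrual is tied to discovery, so the period began on 19 December 2018 rather than on 11 December 2016 when the act occurred.
Adding the 6 years base period to 19 December 2018 gives a deadline of 19 December 2024, before any tolling.
The automatic bankruptcy stay from 27 December 2019 to 6 October 2020 tolled the period for 284 days, extending the deadline to 29 September 2025.
Because the defendant's absence from the jurisdiction ran from 24 March 2024 to 25 February 2025, the deadline is extended by 338 days to 2 September 2026.
None of the other events listed affects the running of the period under the stated rules.

2 September 2026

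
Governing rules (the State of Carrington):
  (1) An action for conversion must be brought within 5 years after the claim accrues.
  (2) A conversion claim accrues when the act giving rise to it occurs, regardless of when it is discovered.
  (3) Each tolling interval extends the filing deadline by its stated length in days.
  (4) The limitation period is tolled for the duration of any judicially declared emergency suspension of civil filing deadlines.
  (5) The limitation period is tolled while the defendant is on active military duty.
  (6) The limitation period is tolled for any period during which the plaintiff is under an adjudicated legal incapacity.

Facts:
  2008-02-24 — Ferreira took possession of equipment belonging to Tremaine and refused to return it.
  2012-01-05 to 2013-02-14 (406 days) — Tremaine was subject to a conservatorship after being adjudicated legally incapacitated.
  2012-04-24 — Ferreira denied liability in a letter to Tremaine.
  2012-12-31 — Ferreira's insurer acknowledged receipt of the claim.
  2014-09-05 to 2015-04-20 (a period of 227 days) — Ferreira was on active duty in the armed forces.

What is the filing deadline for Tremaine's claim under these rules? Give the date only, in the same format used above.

The claim accrued on 2008-02-24, the date of the act.
The untolled deadline — 5 years after 2008-02-24 — is 2013-02-24.
The plaintiff's legal incapacity from 2012-01-05 to 2013-02-14 tolled the period for 406 days, extending the deadline to 2014-04-06.
The defendant's active military service starting 2014-09-05 came too late — the period had run on 2014-04-06 — and so does not extend the deadline.
The other events in the timeline have no effect on the limitation period under the stated rules.

2014-04-06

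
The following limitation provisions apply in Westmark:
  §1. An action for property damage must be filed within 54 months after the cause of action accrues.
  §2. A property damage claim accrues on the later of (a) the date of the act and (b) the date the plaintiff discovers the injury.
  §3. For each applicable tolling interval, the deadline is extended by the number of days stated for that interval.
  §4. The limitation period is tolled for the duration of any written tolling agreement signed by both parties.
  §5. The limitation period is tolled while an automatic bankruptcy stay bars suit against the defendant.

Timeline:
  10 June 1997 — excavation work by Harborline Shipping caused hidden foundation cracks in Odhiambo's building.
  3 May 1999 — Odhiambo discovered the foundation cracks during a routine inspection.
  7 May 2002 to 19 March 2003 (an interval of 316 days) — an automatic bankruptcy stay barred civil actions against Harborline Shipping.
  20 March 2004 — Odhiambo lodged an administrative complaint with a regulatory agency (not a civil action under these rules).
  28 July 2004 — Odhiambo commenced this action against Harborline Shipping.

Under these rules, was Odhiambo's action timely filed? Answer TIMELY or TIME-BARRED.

Because discovery on 3 May 1999 post-dates the 10 June 1997 act, accrual under the later-of rule falls on 3 May 1999.
54 months from 3 May 1999 is 3 November 2003.
Because the automatic bankruptcy stay ran from 7 May 2002 to 19 March 2003, the deadline is extended by 316 days to 14 September 2004.
The other events in the timeline have no effect on the limitation period under the stated rules.
Filing on 28 July 2004 beat the 14 September 2004 deadline — the action is timely.

TIMELY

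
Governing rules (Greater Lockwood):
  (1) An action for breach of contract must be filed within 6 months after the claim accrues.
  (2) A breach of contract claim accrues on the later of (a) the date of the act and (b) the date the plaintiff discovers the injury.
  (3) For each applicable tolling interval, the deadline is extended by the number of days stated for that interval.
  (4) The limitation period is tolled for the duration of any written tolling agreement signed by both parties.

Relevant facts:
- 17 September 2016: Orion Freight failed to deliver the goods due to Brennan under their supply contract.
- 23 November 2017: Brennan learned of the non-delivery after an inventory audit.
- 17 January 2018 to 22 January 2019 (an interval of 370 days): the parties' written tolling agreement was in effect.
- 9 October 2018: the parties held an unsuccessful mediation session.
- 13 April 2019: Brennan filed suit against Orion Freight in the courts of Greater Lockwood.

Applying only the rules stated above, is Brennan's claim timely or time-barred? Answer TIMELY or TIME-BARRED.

Taking the later of the act (17 September 2016) and discovery (23 November 2017), the claim accrued on 23 November 2017.
6 months from 23 November 2017 is 23 May 2018.
The written tolling agreement from 17 January 2018 to 22 January 2019 tolled the period for 370 days, extending the deadline to 28 May 2019.
None of the other events listed affects the running of the period under the stated rules.
Filing on 13 April 2019 beat the 28 May 2019 deadline — the action is timely.

TIMELY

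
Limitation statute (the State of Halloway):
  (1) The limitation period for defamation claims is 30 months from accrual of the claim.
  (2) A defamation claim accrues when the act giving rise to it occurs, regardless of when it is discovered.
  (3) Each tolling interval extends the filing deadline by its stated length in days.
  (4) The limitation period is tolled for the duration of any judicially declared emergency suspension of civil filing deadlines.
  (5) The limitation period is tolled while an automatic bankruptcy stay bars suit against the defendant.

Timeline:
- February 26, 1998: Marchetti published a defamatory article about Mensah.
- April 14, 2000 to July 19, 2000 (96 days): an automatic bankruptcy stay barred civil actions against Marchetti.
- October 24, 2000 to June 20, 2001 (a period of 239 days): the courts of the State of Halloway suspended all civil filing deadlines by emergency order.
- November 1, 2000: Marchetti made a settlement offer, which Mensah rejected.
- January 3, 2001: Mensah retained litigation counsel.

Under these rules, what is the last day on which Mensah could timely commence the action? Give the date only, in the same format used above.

The limitation period began to run on February 26, 1998.
Adding the 30 months base period to February 26, 1998 gives a deadline of August 26, 2000, before any tolling.
Because the automatic bankruptcy stay ran from April 14, 2000 to July 19, 2000, the deadline is extended by 96 days to November 30, 2000.
Because the emergency suspension of filing deadlines ran from October 24, 2000 to June 20, 2001, the deadline is extended by 239 days to July 27, 2001.
None of the other events listed affects the running of the period under the stated rules.

July 27, 2001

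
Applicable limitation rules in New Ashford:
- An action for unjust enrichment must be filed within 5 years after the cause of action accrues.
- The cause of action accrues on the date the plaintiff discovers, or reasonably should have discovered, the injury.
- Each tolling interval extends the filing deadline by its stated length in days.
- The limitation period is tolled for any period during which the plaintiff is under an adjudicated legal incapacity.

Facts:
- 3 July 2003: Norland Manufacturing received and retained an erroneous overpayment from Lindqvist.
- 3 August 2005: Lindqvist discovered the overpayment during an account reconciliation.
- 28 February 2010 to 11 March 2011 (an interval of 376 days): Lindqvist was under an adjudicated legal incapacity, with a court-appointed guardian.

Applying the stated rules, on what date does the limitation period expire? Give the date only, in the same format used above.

14 August 2011

Under the discovery rule, the claim accrued on 3 August 2005, when Lindqvist discovered the injury — not on the 3 July 2003 date of the underlying act.
The untolled deadline — 5 years after 3 August 2005 — is 3 August 2010.
The period was tolled for 376 days by the plaintiff's legal incapacity (28 February 2010 to 11 March 2011), pushing the deadline to 14 August 2011.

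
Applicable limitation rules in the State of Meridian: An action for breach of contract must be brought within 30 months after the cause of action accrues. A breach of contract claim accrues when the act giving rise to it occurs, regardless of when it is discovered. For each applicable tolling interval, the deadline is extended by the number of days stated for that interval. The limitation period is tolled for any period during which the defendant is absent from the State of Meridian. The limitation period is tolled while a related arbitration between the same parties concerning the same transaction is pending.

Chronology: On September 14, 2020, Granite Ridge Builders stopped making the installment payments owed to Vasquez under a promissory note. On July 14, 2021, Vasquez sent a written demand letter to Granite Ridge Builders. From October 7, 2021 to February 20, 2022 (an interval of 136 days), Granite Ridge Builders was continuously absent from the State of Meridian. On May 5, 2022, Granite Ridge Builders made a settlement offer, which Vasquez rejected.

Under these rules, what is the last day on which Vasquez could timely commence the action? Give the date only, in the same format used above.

July 28, 2023

The cause of action accrued on September 14, 2020, the date of the act.
The untolled deadline — 30 months after September 14, 2020 — is March 14, 2023.
The period was tolled for 136 days by the defendant's absence from the jurisdiction (October 7, 2021 to February 20, 2022), pushing the deadline to July 28, 2023.
None of the other events listed affects the running of the period under the stated rules.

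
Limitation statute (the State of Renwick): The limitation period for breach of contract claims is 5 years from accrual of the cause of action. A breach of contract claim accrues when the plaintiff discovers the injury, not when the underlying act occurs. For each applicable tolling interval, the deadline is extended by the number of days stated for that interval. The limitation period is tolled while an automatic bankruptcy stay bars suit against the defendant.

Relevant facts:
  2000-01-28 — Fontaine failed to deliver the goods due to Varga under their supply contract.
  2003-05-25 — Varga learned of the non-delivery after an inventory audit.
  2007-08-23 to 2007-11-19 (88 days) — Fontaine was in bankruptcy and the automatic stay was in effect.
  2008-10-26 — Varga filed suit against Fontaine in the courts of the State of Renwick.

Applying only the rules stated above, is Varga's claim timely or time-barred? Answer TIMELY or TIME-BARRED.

The claim did not accrue until Varga discovered the injury on 2003-05-25; the 2000-01-28 act date does not start the clock under the stated rule.
5 years from 2003-05-25 is 2008-05-25.
The period was tolled for 88 days by the automatic bankruptcy stay (2007-08-23 to 2007-11-19), pushing the deadline to 2008-08-21.
The 2008-10-26 filing falls after the 2008-08-21 deadline; the claim is time-barred.

TIME-BARRED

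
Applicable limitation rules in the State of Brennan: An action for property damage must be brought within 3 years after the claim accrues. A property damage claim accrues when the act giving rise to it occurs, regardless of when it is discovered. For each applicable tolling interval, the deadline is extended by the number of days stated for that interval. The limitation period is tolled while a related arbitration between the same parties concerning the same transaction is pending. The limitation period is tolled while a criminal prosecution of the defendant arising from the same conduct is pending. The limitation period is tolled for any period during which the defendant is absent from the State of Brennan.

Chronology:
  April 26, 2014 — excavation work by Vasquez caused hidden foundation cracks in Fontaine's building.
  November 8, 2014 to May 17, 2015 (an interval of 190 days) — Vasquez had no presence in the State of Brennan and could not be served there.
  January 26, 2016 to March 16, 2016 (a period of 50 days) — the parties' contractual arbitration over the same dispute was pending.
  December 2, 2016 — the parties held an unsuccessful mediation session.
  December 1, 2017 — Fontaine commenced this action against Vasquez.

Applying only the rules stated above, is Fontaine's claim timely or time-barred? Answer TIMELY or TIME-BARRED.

TIMELY

The claim accrued on April 26, 2014, when the wrongful act occurred.
The untolled deadline — 3 years after April 26, 2014 — is April 26, 2017.
The period was tolled for 190 days by the defendant's absence from the jurisdiction (November 8, 2014 to May 17, 2015), pushing the deadline to November 2, 2017.
Because the pending related arbitration ran from January 26, 2016 to March 16, 2016, the deadline is extended by 50 days to December 22, 2017.
None of the other events listed affects the running of the period under the stated rules.
The December 1, 2017 filing precedes the December 22, 2017 deadline; the claim is timely.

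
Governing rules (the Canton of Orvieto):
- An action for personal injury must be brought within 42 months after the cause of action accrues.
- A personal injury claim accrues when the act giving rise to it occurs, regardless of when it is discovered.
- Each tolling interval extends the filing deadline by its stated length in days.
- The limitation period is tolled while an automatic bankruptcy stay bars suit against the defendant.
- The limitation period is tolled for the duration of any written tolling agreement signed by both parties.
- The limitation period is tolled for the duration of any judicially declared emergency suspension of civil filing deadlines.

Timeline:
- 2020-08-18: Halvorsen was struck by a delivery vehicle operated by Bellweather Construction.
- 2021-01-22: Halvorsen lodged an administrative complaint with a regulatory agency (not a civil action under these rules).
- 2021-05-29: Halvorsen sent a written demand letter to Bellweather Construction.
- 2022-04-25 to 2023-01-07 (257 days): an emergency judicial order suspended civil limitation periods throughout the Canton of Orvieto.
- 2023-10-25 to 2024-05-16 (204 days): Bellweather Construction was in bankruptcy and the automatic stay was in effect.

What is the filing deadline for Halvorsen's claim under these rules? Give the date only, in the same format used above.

The claim accrued on 2020-08-18, when the wrongful act occurred.
The untolled deadline — 42 months after 2020-08-18 — is 2024-02-18.
The emergency suspension of filing deadlines from 2022-04-25 to 2023-01-07 tolled the period for 257 days, extending the deadline to 2024-11-01.
The period was tolled for 204 days by the automatic bankruptcy stay (2023-10-25 to 2024-05-16), pushing the deadline to 2025-05-24.
Nothing else in the chronology tolls or restarts the period.

2025-05-24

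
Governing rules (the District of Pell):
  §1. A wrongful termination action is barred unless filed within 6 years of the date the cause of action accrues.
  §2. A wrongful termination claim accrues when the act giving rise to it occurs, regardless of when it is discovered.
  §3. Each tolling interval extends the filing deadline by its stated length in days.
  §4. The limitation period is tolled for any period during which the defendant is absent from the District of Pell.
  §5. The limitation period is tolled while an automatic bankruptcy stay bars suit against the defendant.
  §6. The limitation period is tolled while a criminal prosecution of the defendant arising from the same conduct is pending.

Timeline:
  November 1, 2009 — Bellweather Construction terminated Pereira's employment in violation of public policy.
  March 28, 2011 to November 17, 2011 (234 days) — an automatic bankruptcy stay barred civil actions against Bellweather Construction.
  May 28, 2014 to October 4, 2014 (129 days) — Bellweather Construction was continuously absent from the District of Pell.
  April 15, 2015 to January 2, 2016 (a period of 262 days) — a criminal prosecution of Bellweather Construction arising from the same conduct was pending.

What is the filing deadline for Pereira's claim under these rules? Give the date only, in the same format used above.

The claim accrued on November 1, 2009, when the wrongful act occurred.
6 years from November 1, 2009 is November 1, 2015.
Because the automatic bankruptcy stay ran from March 28, 2011 to November 17, 2011, the deadline is extended by 234 days to June 22, 2016.
Because the defendant's absence from the jurisdiction ran from May 28, 2014 to October 4, 2014, the deadline is extended by 129 days to October 29, 2016.
The period was tolled for 262 days by the pending criminal prosecution (April 15, 2015 to January 2, 2016), pushing the deadline to July 18, 2017.

July 18, 2017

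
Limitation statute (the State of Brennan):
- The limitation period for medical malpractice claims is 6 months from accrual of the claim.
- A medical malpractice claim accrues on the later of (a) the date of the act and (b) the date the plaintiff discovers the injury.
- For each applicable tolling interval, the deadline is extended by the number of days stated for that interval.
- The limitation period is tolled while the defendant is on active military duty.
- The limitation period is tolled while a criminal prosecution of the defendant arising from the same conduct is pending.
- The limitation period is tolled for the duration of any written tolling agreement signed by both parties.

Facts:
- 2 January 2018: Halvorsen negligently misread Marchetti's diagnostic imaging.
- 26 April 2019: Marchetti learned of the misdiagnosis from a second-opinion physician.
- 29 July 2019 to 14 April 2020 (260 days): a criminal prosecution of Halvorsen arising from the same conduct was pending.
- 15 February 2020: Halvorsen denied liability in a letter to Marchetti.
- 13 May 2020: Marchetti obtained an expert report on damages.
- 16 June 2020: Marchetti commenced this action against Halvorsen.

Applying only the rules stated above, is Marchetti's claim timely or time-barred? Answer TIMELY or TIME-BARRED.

TIMELY

Because discovery on 26 April 2019 post-dates the 2 January 2018 act, accrual under the later-of rule falls on 26 April 2019.
6 months from 26 April 2019 is 26 October 2019.
The pending criminal prosecution from 29 July 2019 to 14 April 2020 tolled the period for 260 days, extending the deadline to 12 July 2020.
Nothing else in the chronology tolls or restarts the period.
Marchetti filed on 16 June 2020, before the 12 July 2020 deadline, so the action is timely.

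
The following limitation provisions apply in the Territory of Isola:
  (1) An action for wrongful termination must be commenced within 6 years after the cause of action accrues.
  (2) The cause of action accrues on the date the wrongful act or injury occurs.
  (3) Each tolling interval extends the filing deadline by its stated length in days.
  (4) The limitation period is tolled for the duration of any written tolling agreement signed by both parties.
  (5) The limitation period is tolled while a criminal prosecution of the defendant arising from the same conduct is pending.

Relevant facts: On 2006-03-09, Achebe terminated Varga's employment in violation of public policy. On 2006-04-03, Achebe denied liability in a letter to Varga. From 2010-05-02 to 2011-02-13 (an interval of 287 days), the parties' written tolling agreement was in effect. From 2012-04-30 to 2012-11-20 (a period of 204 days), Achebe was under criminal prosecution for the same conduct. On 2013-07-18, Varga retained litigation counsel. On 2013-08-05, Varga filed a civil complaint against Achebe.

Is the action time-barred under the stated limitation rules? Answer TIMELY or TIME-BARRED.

TIME-BARRED

The limitation period began to run on 2006-03-09.
The untolled deadline — 6 years after 2006-03-09 — is 2012-03-09.
The written tolling agreement from 2010-05-02 to 2011-02-13 tolled the period for 287 days, extending the deadline to 2012-12-21.
The period was tolled for 204 days by the pending criminal prosecution (2012-04-30 to 2012-11-20), pushing the deadline to 2013-07-13.
None of the other events listed affects the running of the period under the stated rules.
The 2013-08-05 filing falls after the 2013-07-13 deadline; the claim is time-barred.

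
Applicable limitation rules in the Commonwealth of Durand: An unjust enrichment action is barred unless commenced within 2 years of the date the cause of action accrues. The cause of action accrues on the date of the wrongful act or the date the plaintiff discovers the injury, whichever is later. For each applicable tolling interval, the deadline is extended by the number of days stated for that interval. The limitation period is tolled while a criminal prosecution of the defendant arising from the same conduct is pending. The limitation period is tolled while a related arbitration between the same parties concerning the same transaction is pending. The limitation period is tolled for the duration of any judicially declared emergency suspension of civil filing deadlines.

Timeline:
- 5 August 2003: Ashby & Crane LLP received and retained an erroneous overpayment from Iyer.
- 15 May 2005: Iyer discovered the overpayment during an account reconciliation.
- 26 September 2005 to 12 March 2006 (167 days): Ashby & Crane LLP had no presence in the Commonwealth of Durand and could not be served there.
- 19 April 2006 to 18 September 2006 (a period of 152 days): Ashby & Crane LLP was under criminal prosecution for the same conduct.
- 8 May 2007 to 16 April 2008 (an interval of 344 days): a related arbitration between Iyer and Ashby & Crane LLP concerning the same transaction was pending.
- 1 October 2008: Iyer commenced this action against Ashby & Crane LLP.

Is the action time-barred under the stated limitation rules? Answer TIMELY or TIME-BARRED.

Because discovery on 15 May 2005 post-dates the 5 August 2003 act, accrual under the later-of rule falls on 15 May 2005.
The untolled deadline — 2 years after 15 May 2005 — is 15 May 2007.
The pending criminal prosecution from 19 April 2006 to 18 September 2006 tolled the period for 152 days, extending the deadline to 14 October 2007.
The period was tolled for 344 days by the pending related arbitration (8 May 2007 to 16 April 2008), pushing the deadline to 22 September 2008.
Although the defendant's absence ran from 26 September 2005 to 12 March 2006, the stated rules do not make that a tolling event, so it is disregarded.
Iyer filed on 1 October 2008, after the 22 September 2008 deadline, so the action is time-barred.

TIME-BARRED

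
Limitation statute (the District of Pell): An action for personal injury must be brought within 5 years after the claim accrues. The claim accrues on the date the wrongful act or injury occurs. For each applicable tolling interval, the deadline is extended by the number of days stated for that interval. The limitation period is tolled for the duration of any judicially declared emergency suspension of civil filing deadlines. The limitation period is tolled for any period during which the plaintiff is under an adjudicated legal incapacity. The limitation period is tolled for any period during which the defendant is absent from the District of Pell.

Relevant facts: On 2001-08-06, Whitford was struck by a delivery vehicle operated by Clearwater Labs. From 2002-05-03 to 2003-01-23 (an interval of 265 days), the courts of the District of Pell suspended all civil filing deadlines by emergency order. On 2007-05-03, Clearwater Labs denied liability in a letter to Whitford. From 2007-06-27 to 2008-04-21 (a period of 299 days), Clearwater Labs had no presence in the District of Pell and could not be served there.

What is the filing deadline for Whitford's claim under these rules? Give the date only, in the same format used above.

2007-04-28

The limitation period began to run on 2001-08-06.
5 years from 2001-08-06 is 2006-08-06.
The emergency suspension of filing deadlines from 2002-05-03 to 2003-01-23 tolled the period for 265 days, extending the deadline to 2007-04-28.
The defendant's absence from the jurisdiction from 2007-06-27 to 2008-04-21 began after the period had already run on 2007-04-28, so it has no tolling effect.
Nothing else in the chronology tolls or restarts the period.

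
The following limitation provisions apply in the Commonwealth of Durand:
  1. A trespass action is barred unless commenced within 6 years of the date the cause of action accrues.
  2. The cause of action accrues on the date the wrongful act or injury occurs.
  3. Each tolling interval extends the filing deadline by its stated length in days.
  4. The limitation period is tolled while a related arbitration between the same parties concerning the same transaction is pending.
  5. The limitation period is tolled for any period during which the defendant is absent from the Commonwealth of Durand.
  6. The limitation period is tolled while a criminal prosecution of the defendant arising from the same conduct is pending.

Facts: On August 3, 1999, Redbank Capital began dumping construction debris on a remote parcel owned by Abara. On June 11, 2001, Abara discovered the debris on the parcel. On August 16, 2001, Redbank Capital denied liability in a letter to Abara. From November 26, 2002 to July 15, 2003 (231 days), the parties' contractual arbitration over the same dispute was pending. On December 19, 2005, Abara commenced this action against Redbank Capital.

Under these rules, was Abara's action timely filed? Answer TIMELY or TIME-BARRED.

TIMELY

The claim accrued on August 3, 1999, when the wrongful act occurred; under the stated occurrence rule the June 11, 2001 discovery does not delay accrual.
The untolled deadline — 6 years after August 3, 1999 — is August 3, 2005.
The period was tolled for 231 days by the pending related arbitration (November 26, 2002 to July 15, 2003), pushing the deadline to March 22, 2006.
None of the other events listed affects the running of the period under the stated rules.
Filing on December 19, 2005 beat the March 22, 2006 deadline — the action is timely.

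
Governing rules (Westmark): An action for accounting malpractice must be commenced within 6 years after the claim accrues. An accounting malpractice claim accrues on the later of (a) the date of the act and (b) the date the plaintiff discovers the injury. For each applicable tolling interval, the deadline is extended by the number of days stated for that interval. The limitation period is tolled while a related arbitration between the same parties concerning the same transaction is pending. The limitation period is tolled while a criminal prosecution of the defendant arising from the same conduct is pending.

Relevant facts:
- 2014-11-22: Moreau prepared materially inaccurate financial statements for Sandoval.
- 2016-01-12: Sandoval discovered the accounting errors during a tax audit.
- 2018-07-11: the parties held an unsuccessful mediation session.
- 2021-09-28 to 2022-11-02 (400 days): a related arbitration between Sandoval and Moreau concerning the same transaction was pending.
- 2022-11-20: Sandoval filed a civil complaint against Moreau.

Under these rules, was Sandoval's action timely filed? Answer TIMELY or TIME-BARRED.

Because discovery on 2016-01-12 post-dates the 2014-11-22 act, accrual under the later-of rule falls on 2016-01-12.
Adding the 6 years base period to 2016-01-12 gives a deadline of 2022-01-12, before any tolling.
Because the pending related arbitration ran from 2021-09-28 to 2022-11-02, the deadline is extended by 400 days to 2023-02-16.
None of the other events listed affects the running of the period under the stated rules.
The 2022-11-20 filing precedes the 2023-02-16 deadline; the claim is timely.

TIMELY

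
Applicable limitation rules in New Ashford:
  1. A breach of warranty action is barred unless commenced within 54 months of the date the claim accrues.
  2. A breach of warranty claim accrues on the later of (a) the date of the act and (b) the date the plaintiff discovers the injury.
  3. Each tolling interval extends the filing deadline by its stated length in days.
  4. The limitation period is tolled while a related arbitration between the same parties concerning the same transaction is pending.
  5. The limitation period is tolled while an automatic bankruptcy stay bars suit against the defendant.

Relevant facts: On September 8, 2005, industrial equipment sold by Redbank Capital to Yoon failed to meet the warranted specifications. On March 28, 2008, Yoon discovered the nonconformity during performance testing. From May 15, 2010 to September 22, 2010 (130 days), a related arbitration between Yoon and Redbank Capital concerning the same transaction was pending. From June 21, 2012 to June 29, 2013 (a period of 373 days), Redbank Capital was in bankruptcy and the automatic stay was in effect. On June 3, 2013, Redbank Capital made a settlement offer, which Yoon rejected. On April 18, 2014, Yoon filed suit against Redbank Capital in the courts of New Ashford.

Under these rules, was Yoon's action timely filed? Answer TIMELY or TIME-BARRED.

Because discovery on March 28, 2008 post-dates the September 8, 2005 act, accrual under the later-of rule falls on March 28, 2008.
The untolled deadline — 54 months after March 28, 2008 — is September 28, 2012.
Because the pending related arbitration ran from May 15, 2010 to September 22, 2010, the deadline is extended by 130 days to February 5, 2013.
The period was tolled for 373 days by the automatic bankruptcy stay (June 21, 2012 to June 29, 2013), pushing the deadline to February 13, 2014.
None of the other events listed affects the running of the period under the stated rules.
Yoon filed on April 18, 2014, after the February 13, 2014 deadline, so the action is time-barred.

TIME-BARRED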